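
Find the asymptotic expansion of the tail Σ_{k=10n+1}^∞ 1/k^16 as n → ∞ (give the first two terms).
Σ_{k>10n} 1/k^16 = 1/(15 · (10n)^15) − 1/(2 · (10n)^16) + O(1/(10n)^17)

Compare to the integral: ∫_{10n}^∞ x^(−16) dx = [−x^(−15)/15]_{10n}^∞ = 1/((16−1)·(10n)^15). The Euler-Maclaurin correction adds −f(10n)/2 = −1/(2·(10n)^16). Euler-Maclaurin then gives
  Σ_{k>10n} 1/k^16 = ∫_{10n}^∞ dx/x^16 − 1/(2·(10n)^16) + O(1/(10n)^17).
(Equivalently this is ζ(16) − Σ_{k≤10n} 1/k^16.)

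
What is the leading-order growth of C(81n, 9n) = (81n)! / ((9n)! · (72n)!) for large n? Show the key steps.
C(81n, 9n) ~ (387420489/16777216)^(9n) · sqrt(9/(16π·9n))

Write N = 9n. Apply Stirling to each factorial:
  (9N)! ~ sqrt(2π·9N) · (9N/e)^(9N),
  N! ~ sqrt(2π N) · (N/e)^N,
  (8N)! ~ sqrt(2π·8N) · (8N/e)^(8N).
The exponential factors combine to (9N)^(9N) / (N^N · (8N)^(8N)) = 9^(9N)/8^(8N) = (9^9/8^8)^N = (387420489/16777216)^N.
The square-root prefactors combine to sqrt(2π·9N) / (sqrt(2π N)·sqrt(2π·8N)) = sqrt(9 / (2π·8·N)) = sqrt(9/(16π·9n)).
Substituting N = 9n: C(81n, 9n) ~ (387420489/16777216)^(9n) · sqrt(9/(16π·9n)).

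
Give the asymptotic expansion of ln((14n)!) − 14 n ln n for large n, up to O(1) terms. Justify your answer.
ln((14n)!) − 14 n ln n = 14(ln 14 − 1) n + (1/2) ln(2π·14n) + O(1/n)

Stirling: ln((14n)!) = 14n ln(14n) − 14n + (1/2) ln(2π·14n) + O(1/n).
Since 14n ln(14n) = 14n ln n + 14n ln 14, subtracting 14n ln n cancels the n ln n term exactly. What remains is 14(ln 14 − 1) n + (1/2) ln(2π·14n) + O(1/n).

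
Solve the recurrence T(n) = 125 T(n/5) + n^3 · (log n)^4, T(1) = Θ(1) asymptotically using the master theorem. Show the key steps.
T(n) = Θ(n^3 · (log n)^5)

Here log_5 125 = 3 and f(n) = n^3 · (log n)^4 = Θ(n^(log_5 125) · (log n)^4). This is the extended Case 2 of the master theorem (f matches the critical exponent up to log factors), giving T(n) = Θ(n^(log_5 125) · (log n)^(4+1)) = Θ(n^3 · (log n)^5).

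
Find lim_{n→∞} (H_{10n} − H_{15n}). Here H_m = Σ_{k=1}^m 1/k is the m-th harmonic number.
lim = ln(10/15) = ln(2/3)

Euler-Maclaurin gives H_m = ln m + γ + 1/(2m) + O(1/m^2). The γ and O(1/m) terms cancel in the difference:
  H_{10n} − H_{15n} = ln(10n) − ln(15n) + O(1/n) = ln(10/15) + O(1/n).
Hence the limit is ln(10/15) = ln(2/3).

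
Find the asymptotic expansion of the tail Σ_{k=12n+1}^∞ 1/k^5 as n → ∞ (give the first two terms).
Σ_{k>12n} 1/k^5 = 1/(4 · (12n)^4) − 1/(2 · (12n)^5) + O(1/(12n)^6)

Compare to the integral: ∫_{12n}^∞ x^(−5) dx = [−x^(−4)/4]_{12n}^∞ = 1/((5−1)·(12n)^4). The Euler-Maclaurin correction adds −f(12n)/2 = −1/(2·(12n)^5). Euler-Maclaurin then gives
  Σ_{k>12n} 1/k^5 = ∫_{12n}^∞ dx/x^5 − 1/(2·(12n)^5) + O(1/(12n)^6).
(Equivalently this is ζ(5) − Σ_{k≤12n} 1/k^5.)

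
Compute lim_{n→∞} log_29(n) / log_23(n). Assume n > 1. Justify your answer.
lim = ln(23) / ln(29) = log_29(23)

Change of base: log_29(n) = ln n / ln 29 and log_23(n) = ln n / ln 23. The ratio is (ln n / ln 29) · (ln 23 / ln n) = ln 23 / ln 29, a constant independent of n. So the limit is ln 23 / ln 29 = log_29(23).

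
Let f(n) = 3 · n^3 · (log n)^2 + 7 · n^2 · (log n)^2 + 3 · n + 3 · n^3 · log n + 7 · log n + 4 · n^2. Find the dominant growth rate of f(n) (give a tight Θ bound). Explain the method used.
f(n) ∈ Θ(n^3 · (log n)^2)

Compare the terms by growth order. For large n, n^a · (log n)^b dominates n^a' · (log n)^b' iff a > a', or (a = a' and b > b'). Ranking the 6 terms shows the dominant one is 3 · n^3 · (log n)^2. Hence f(n) ∈ Θ(n^3 · (log n)^2).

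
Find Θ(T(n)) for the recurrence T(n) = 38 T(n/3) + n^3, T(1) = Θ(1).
T(n) = Θ(n^(log_3 38))

Master theorem: compare f(n) = n^3 to n^(log_3 38) where log_3 38 ≈ 3.311. Since 3 < log_3 38, we have f(n) = O(n^(log_3 38 − ε)) for some ε > 0 — Case 1. Hence T(n) = Θ(n^(log_3 38)).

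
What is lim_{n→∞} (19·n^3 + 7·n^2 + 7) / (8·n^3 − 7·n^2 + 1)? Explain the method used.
lim = 19/8

For large n the leading n^3 terms dominate both numerator and denominator. Dividing top and bottom by n^3, every other term tends to 0, leaving 19/8.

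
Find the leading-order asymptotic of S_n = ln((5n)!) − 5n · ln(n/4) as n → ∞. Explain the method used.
S_n ~ 5n · (ln 20 − 1) + O(ln n)

Stirling: ln((5n)!) = 5n ln(5n) − 5n + O(ln n).
  S_n = 5n ln(5n) − 5n − 5n ln(n/4) + O(ln n)
      = 5n ln(5n) − 5n ln n + 5n ln 4 − 5n + O(ln n)
      = 5n ln 5 + 5n ln 4 − 5n + O(ln n)
      = 5n (ln 20 − 1) + O(ln n).
Numerically ln(20) − 1 ≈ 1.9957.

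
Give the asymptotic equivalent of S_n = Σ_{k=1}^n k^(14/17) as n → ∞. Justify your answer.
S_n ~ (17/31) · n^(31/17)

Integral comparison: Σ_{k=1}^n k^(14/17) = ∫_0^n x^(14/17) dx + O(n^(14/17)). The integral is n^(1 + 14/17) / (1 + 14/17) = n^((14+17)/17) / ((14+17)/17) = (17/31) · n^(31/17).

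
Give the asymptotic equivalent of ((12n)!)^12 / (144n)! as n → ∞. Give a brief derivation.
((12n)!)^12/(144n)! ~ ((2π·12n)^(11/2) / sqrt(12)) · 12^(−12·12n)  →  0

Write N = 12n. Stirling: N! ~ sqrt(2π N)(N/e)^N and (12N)! ~ sqrt(2π·12N)·(12N/e)^(12N).
  (N!)^12/(12N)! ~ (2π N)^(12/2) (N/e)^(12N) / [sqrt(2π·12N) (12N/e)^(12N)]
     = (2π N)^(12/2) / sqrt(2π·12N) · (N/(12N))^(12N)
     = (2π N)^((12−1)/2) / sqrt(12) · 12^(−12N).
Since 12^12 > 1, the factor 12^(−12N) decays exponentially, so the ratio → 0. Substituting N = 12n gives the stated form.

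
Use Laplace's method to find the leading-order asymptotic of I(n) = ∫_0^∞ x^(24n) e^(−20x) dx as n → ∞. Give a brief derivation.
I(n) ~ (sqrt(2π·24n) / 20) · (24n/(20e))^(24n)

Write the integrand as exp(24n ln x − 20x) and set f(x) = 24n ln x − 20x. Then f'(x) = 24n/x − 20 = 0 at x* = 24n/20, and f''(x*) = −24n/x*^2 = −20^2/(24n). Laplace's method (interior maximum) gives
  I(n) ~ e^(f(x*)) · sqrt(2π / |f''(x*)|)
        = exp(24n ln(24n/20) − 24n) · sqrt(2π · 24n / 20^2)
        = (24n/20)^(24n) e^(−24n) · sqrt(2π·24n) / 20
        = (sqrt(2π·24n) / 20) · (24n/(20e))^(24n).
This matches Γ(24n+1)/20^(24n+1) with Stirling applied to Γ.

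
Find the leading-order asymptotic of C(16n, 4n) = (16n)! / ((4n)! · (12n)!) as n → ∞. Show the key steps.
C(16n, 4n) ~ (256/27)^(4n) · sqrt(2/(3π·4n))

Write N = 4n. Apply Stirling to each factorial:
  (4N)! ~ sqrt(2π·4N) · (4N/e)^(4N),
  N! ~ sqrt(2π N) · (N/e)^N,
  (3N)! ~ sqrt(2π·3N) · (3N/e)^(3N).
The exponential factors combine to (4N)^(4N) / (N^N · (3N)^(3N)) = 4^(4N)/3^(3N) = (4^4/3^3)^N = (256/27)^N.
The square-root prefactors combine to sqrt(2π·4N) / (sqrt(2π N)·sqrt(2π·3N)) = sqrt(4 / (2π·3·N)) = sqrt(2/(3π·4n)).
Substituting N = 4n: C(16n, 4n) ~ (256/27)^(4n) · sqrt(2/(3π·4n)).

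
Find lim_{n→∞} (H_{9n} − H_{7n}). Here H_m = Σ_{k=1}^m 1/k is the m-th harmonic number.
lim = ln(9/7)

Euler-Maclaurin gives H_m = ln m + γ + 1/(2m) + O(1/m^2). The γ and O(1/m) terms cancel in the difference:
  H_{9n} − H_{7n} = ln(9n) − ln(7n) + O(1/n) = ln(9/7) + O(1/n).
Hence the limit is ln(9/7).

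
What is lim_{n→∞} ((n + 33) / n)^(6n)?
lim = e^198

Rewrite as (1 + 33/n)^(6n). By the standard limit (1 + x/n)^n → e^x, we have (1 + 33/n)^n → e^33, and raising to the 6th power gives e^198.
More precisely, ln[(1 + 33/n)^(6n)] = 6n · ln(1 + 33/n) = 6n · (33/n + O(1/n^2)) = 198 + O(1/n) → 198.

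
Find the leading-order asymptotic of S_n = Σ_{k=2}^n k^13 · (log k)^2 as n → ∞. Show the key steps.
S_n ~ n^14 · (log n)^2 / 14

By integral comparison, S_n = ∫_1^n x^13 · (log x)^2 dx + O(n^13 · (log n)^2). For the integral, the leading term of ∫_1^n x^13 (log x)^2 dx is n^14/14 · (log n)^2 (by repeated integration by parts; each step lowers the log-exponent and produces a relatively O(1/log n) correction). Hence S_n ~ n^14 · (log n)^2 / 14.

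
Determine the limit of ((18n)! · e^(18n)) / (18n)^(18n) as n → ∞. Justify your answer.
lim = ∞

Stirling: (18n)! ~ sqrt(2π·18n) · (18n/e)^(18n). Hence
  (18n)! · e^(18n) / (18n)^(18n) ~ sqrt(2π·18n) = sqrt(2π·18) · sqrt(n) → ∞.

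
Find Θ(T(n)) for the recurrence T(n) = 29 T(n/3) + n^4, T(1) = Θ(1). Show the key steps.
T(n) = Θ(n^4)

log_3 29 ≈ 3.065. f(n) = n^4 dominates n^(log_3 29) since 4 > 3.065, and the regularity condition a·f(n/b) = 29·(n/3)^4 = (29/81)·n^4 ≤ c·f(n) holds with c = 29/81 ≈ 0.358 < 1. So this is Case 3: T(n) = Θ(f(n)) = Θ(n^4).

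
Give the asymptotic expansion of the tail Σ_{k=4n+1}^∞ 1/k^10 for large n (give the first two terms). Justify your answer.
Σ_{k>4n} 1/k^10 = 1/(9 · (4n)^9) − 1/(2 · (4n)^10) + O(1/(4n)^11)

Compare to the integral: ∫_{4n}^∞ x^(−10) dx = [−x^(−9)/9]_{4n}^∞ = 1/((10−1)·(4n)^9). The Euler-Maclaurin correction adds −f(4n)/2 = −1/(2·(4n)^10). Euler-Maclaurin then gives
  Σ_{k>4n} 1/k^10 = ∫_{4n}^∞ dx/x^10 − 1/(2·(4n)^10) + O(1/(4n)^11).
(Equivalently this is ζ(10) − Σ_{k≤4n} 1/k^10.)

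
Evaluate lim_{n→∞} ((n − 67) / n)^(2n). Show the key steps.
lim = e^(−134)

Rewrite as (1 − 67/n)^(2n). By the standard limit (1 + x/n)^n → e^x, we have (1 − 67/n)^n → e^(−67), and raising to the 2nd power gives e^(−134).
More precisely, ln[(1 − 67/n)^(2n)] = 2n · ln(1 − 67/n) = 2n · (-67/n + O(1/n^2)) = -134 + O(1/n) → -134.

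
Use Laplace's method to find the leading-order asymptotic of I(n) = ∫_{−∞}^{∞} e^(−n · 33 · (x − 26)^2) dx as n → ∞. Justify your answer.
I(n) = sqrt(π/(33n))

Here φ(x) = 33 · (x − 26)^2 has its unique minimum at x* = 26 with φ(x*) = 0 and φ''(x*) = 66. Laplace's method gives
  I(n) ~ e^(−n φ(x*)) · sqrt(2π / (n · φ''(x*))) = sqrt(2π / (66n)) = sqrt(π/(33n)).
This is exact: substituting u = (x − 26)·sqrt(33n) gives I(n) = (1/sqrt(33n)) ∫_{−∞}^{∞} e^(−u^2) du = sqrt(π/(33n)).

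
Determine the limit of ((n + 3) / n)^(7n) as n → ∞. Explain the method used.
lim = e^21

Rewrite as (1 + 3/n)^(7n). By the standard limit (1 + x/n)^n → e^x, we have (1 + 3/n)^n → e^3, and raising to the 7th power gives e^21.
More precisely, ln[(1 + 3/n)^(7n)] = 7n · ln(1 + 3/n) = 7n · (3/n + O(1/n^2)) = 21 + O(1/n) → 21.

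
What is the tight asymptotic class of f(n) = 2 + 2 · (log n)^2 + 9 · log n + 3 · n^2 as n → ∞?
f(n) ∈ Θ(n^2)

Compare the terms by growth order. For large n, n^a · (log n)^b dominates n^a' · (log n)^b' iff a > a', or (a = a' and b > b'). Ranking the 4 terms shows the dominant one is 3 · n^2. Hence f(n) ∈ Θ(n^2).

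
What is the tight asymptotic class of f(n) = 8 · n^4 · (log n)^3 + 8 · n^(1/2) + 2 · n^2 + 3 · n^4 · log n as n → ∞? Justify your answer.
f(n) ∈ Θ(n^4 · (log n)^3)

Compare the terms by growth order. For large n, n^a · (log n)^b dominates n^a' · (log n)^b' iff a > a', or (a = a' and b > b'). Ranking the 4 terms shows the dominant one is 8 · n^4 · (log n)^3. Hence f(n) ∈ Θ(n^4 · (log n)^3).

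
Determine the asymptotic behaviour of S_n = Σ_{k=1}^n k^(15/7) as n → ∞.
S_n ~ (7/22) · n^(22/7)

Integral comparison: Σ_{k=1}^n k^(15/7) = ∫_0^n x^(15/7) dx + O(n^(15/7)). The integral is n^(1 + 15/7) / (1 + 15/7) = n^((15+7)/7) / ((15+7)/7) = (7/22) · n^(22/7).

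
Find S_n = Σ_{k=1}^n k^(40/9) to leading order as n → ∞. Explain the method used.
S_n ~ (9/49) · n^(49/9)

Integral comparison: Σ_{k=1}^n k^(40/9) = ∫_0^n x^(40/9) dx + O(n^(40/9)). The integral is n^(1 + 40/9) / (1 + 40/9) = n^((40+9)/9) / ((40+9)/9) = (9/49) · n^(49/9).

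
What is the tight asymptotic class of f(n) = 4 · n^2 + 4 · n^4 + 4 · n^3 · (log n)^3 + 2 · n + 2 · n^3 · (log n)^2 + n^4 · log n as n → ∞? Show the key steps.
f(n) ∈ Θ(n^4 · log n)

Compare the terms by growth order. For large n, n^a · (log n)^b dominates n^a' · (log n)^b' iff a > a', or (a = a' and b > b'). Ranking the 6 terms shows the dominant one is n^4 · log n. Hence f(n) ∈ Θ(n^4 · log n).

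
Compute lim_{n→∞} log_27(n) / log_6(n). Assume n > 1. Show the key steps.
lim = ln(6) / ln(27) = log_27(6)

Change of base: log_27(n) = ln n / ln 27 and log_6(n) = ln n / ln 6. The ratio is (ln n / ln 27) · (ln 6 / ln n) = ln 6 / ln 27, a constant independent of n. So the limit is ln 6 / ln 27 = log_27(6).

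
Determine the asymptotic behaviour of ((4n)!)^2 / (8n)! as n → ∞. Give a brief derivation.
((4n)!)^2/(8n)! ~ ((2π·4n)^(1/2) / sqrt(2)) · 2^(−2·4n)  →  0

Write N = 4n. Stirling: N! ~ sqrt(2π N)(N/e)^N and (2N)! ~ sqrt(2π·2N)·(2N/e)^(2N).
  (N!)^2/(2N)! ~ (2π N)^(2/2) (N/e)^(2N) / [sqrt(2π·2N) (2N/e)^(2N)]
     = (2π N)^(2/2) / sqrt(2π·2N) · (N/(2N))^(2N)
     = (2π N)^((2−1)/2) / sqrt(2) · 2^(−2N).
Since 2^2 > 1, the factor 2^(−2N) decays exponentially, so the ratio → 0. Substituting N = 4n gives the stated form.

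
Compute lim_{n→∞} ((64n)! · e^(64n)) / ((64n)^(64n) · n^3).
lim = 0

Stirling: (64n)! ~ sqrt(2π·64n) · (64n/e)^(64n). Hence
  (64n)! · e^(64n) / (64n)^(64n) ~ sqrt(2π·64n).
Dividing by n^3: sqrt(2π·64n) / n^3 = sqrt(2π·64) · n^((1−6)/2), so the expression behaves like sqrt(2π·64) · n^((1−6)/2) → 0.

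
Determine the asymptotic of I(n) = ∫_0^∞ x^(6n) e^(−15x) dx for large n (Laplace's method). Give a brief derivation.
I(n) ~ (sqrt(2π·6n) / 15) · (6n/(15e))^(6n)

Write the integrand as exp(6n ln x − 15x) and set f(x) = 6n ln x − 15x. Then f'(x) = 6n/x − 15 = 0 at x* = 6n/15, and f''(x*) = −6n/x*^2 = −15^2/(6n). Laplace's method (interior maximum) gives
  I(n) ~ e^(f(x*)) · sqrt(2π / |f''(x*)|)
        = exp(6n ln(6n/15) − 6n) · sqrt(2π · 6n / 15^2)
        = (6n/15)^(6n) e^(−6n) · sqrt(2π·6n) / 15
        = (sqrt(2π·6n) / 15) · (6n/(15e))^(6n).
This matches Γ(6n+1)/15^(6n+1) with Stirling applied to Γ.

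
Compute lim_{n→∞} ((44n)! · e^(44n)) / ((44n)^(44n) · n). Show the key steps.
lim = 0

Stirling: (44n)! ~ sqrt(2π·44n) · (44n/e)^(44n). Hence
  (44n)! · e^(44n) / (44n)^(44n) ~ sqrt(2π·44n).
Dividing by n: sqrt(2π·44n) / n = sqrt(2π·44) · n^((1−2)/2), so the expression behaves like sqrt(2π·44) · n^((1−2)/2) → 0.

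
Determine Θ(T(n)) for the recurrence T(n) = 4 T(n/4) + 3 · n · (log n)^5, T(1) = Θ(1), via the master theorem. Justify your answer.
T(n) = Θ(n · (log n)^6)

Here log_4 4 = 1 and f(n) = 3 · n · (log n)^5 = Θ(n^(log_4 4) · (log n)^5). This is the extended Case 2 of the master theorem (f matches the critical exponent up to log factors), giving T(n) = Θ(n^(log_4 4) · (log n)^(5+1)) = Θ(n · (log n)^6).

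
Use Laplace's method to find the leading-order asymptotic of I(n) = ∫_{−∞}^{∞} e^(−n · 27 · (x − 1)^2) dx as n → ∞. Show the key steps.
I(n) = sqrt(π/(27n))

Here φ(x) = 27 · (x − 1)^2 has its unique minimum at x* = 1 with φ(x*) = 0 and φ''(x*) = 54. Laplace's method gives
  I(n) ~ e^(−n φ(x*)) · sqrt(2π / (n · φ''(x*))) = sqrt(2π / (54n)) = sqrt(π/(27n)).
This is exact: substituting u = (x − 1)·sqrt(27n) gives I(n) = (1/sqrt(27n)) ∫_{−∞}^{∞} e^(−u^2) du = sqrt(π/(27n)).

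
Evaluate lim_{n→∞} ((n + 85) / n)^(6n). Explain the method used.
lim = e^510

Rewrite as (1 + 85/n)^(6n). By the standard limit (1 + x/n)^n → e^x, we have (1 + 85/n)^n → e^85, and raising to the 6th power gives e^510.
More precisely, ln[(1 + 85/n)^(6n)] = 6n · ln(1 + 85/n) = 6n · (85/n + O(1/n^2)) = 510 + O(1/n) → 510.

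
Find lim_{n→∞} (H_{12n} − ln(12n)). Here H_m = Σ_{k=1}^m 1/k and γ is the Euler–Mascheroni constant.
lim = γ

By Euler-Maclaurin, H_m = ln m + γ + O(1/m). So
  H_{12n} − ln(12n) = ln(12n) + γ − ln(12n) + O(1/n)
                       = ln(12/12) + γ + O(1/n).
Hence the limit is γ (since ln 1 = 0).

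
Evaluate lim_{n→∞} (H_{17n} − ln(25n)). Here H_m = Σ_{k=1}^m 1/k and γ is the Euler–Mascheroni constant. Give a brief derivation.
lim = ln(17/25) + γ

By Euler-Maclaurin, H_m = ln m + γ + O(1/m). So
  H_{17n} − ln(25n) = ln(17n) + γ − ln(25n) + O(1/n)
                       = ln(17/25) + γ + O(1/n).
Hence the limit is ln(17/25) + γ.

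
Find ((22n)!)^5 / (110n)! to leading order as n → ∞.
((22n)!)^5/(110n)! ~ ((2π·22n)^(4/2) / sqrt(5)) · 5^(−5·22n)  →  0

Write N = 22n. Stirling: N! ~ sqrt(2π N)(N/e)^N and (5N)! ~ sqrt(2π·5N)·(5N/e)^(5N).
  (N!)^5/(5N)! ~ (2π N)^(5/2) (N/e)^(5N) / [sqrt(2π·5N) (5N/e)^(5N)]
     = (2π N)^(5/2) / sqrt(2π·5N) · (N/(5N))^(5N)
     = (2π N)^((5−1)/2) / sqrt(5) · 5^(−5N).
Since 5^5 > 1, the factor 5^(−5N) decays exponentially, so the ratio → 0. Substituting N = 22n gives the stated form.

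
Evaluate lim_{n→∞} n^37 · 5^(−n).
lim = 0

Exponentials with base > 1 dominate every fixed polynomial: for any fixed c, n^c / 5^n → 0 as n → ∞ (e.g. by the ratio test, or by writing 5^n = e^(n ln 5) and noting e^(n ln 5) / n^c → ∞). Hence n^37 · 5^(−n) = n^37 / 5^n → 0.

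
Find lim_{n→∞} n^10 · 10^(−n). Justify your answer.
lim = 0

Exponentials with base > 1 dominate every fixed polynomial: for any fixed c, n^c / 10^n → 0 as n → ∞ (e.g. by the ratio test, or by writing 10^n = e^(n ln 10) and noting e^(n ln 10) / n^c → ∞). Hence n^10 · 10^(−n) = n^10 / 10^n → 0.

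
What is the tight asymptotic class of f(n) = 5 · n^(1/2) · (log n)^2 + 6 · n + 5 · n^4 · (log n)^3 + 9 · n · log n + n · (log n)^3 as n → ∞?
f(n) ∈ Θ(n^4 · (log n)^3)

Compare the terms by growth order. For large n, n^a · (log n)^b dominates n^a' · (log n)^b' iff a > a', or (a = a' and b > b'). Ranking the 5 terms shows the dominant one is 5 · n^4 · (log n)^3. Hence f(n) ∈ Θ(n^4 · (log n)^3).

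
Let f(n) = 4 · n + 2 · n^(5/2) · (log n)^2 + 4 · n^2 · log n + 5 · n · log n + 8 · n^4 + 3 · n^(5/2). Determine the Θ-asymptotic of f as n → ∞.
f(n) ∈ Θ(n^4)

Compare the terms by growth order. For large n, n^a · (log n)^b dominates n^a' · (log n)^b' iff a > a', or (a = a' and b > b'). Ranking the 6 terms shows the dominant one is 8 · n^4. Hence f(n) ∈ Θ(n^4).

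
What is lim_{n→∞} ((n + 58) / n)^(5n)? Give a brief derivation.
lim = e^290

Rewrite as (1 + 58/n)^(5n). By the standard limit (1 + x/n)^n → e^x, we have (1 + 58/n)^n → e^58, and raising to the 5th power gives e^290.
More precisely, ln[(1 + 58/n)^(5n)] = 5n · ln(1 + 58/n) = 5n · (58/n + O(1/n^2)) = 290 + O(1/n) → 290.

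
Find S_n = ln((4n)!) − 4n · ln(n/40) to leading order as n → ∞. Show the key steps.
S_n ~ 4n · (ln 160 − 1) + O(ln n)

Stirling: ln((4n)!) = 4n ln(4n) − 4n + O(ln n).
  S_n = 4n ln(4n) − 4n − 4n ln(n/40) + O(ln n)
      = 4n ln(4n) − 4n ln n + 4n ln 40 − 4n + O(ln n)
      = 4n ln 4 + 4n ln 40 − 4n + O(ln n)
      = 4n (ln 160 − 1) + O(ln n).
Numerically ln(160) − 1 ≈ 4.0752.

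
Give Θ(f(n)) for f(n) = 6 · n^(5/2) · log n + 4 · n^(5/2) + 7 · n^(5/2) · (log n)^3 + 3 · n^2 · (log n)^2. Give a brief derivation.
f(n) ∈ Θ(n^(5/2) · (log n)^3)

Compare the terms by growth order. For large n, n^a · (log n)^b dominates n^a' · (log n)^b' iff a > a', or (a = a' and b > b'). Ranking the 4 terms shows the dominant one is 7 · n^(5/2) · (log n)^3. Hence f(n) ∈ Θ(n^(5/2) · (log n)^3).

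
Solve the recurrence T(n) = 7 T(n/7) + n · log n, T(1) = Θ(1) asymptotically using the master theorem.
T(n) = Θ(n · (log n)^2)

Here log_7 7 = 1 and f(n) = n · log n = Θ(n^(log_7 7) · (log n)^1). This is the extended Case 2 of the master theorem (f matches the critical exponent up to log factors), giving T(n) = Θ(n^(log_7 7) · (log n)^(1+1)) = Θ(n · (log n)^2).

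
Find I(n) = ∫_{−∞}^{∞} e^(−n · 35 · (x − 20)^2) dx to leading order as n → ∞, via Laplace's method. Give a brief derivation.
I(n) = sqrt(π/(35n))

Here φ(x) = 35 · (x − 20)^2 has its unique minimum at x* = 20 with φ(x*) = 0 and φ''(x*) = 70. Laplace's method gives
  I(n) ~ e^(−n φ(x*)) · sqrt(2π / (n · φ''(x*))) = sqrt(2π / (70n)) = sqrt(π/(35n)).
This is exact: substituting u = (x − 20)·sqrt(35n) gives I(n) = (1/sqrt(35n)) ∫_{−∞}^{∞} e^(−u^2) du = sqrt(π/(35n)).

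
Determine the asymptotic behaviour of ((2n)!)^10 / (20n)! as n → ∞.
((2n)!)^10/(20n)! ~ ((2π·2n)^(9/2) / sqrt(10)) · 10^(−10·2n)  →  0

Write N = 2n. Stirling: N! ~ sqrt(2π N)(N/e)^N and (10N)! ~ sqrt(2π·10N)·(10N/e)^(10N).
  (N!)^10/(10N)! ~ (2π N)^(10/2) (N/e)^(10N) / [sqrt(2π·10N) (10N/e)^(10N)]
     = (2π N)^(10/2) / sqrt(2π·10N) · (N/(10N))^(10N)
     = (2π N)^((10−1)/2) / sqrt(10) · 10^(−10N).
Since 10^10 > 1, the factor 10^(−10N) decays exponentially, so the ratio → 0. Substituting N = 2n gives the stated form.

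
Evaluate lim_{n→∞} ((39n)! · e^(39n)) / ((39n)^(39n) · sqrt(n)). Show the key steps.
lim = sqrt(2π·39)

Stirling: (39n)! ~ sqrt(2π·39n) · (39n/e)^(39n). Hence
  (39n)! · e^(39n) / (39n)^(39n) ~ sqrt(2π·39n).
Dividing by sqrt(n): sqrt(2π·39n) / sqrt(n) = sqrt(2π·39) · n^((1−1)/2), so the limit is sqrt(2π·39).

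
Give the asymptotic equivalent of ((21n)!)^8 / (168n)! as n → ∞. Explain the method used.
((21n)!)^8/(168n)! ~ ((2π·21n)^(7/2) / sqrt(8)) · 8^(−8·21n)  →  0

Write N = 21n. Stirling: N! ~ sqrt(2π N)(N/e)^N and (8N)! ~ sqrt(2π·8N)·(8N/e)^(8N).
  (N!)^8/(8N)! ~ (2π N)^(8/2) (N/e)^(8N) / [sqrt(2π·8N) (8N/e)^(8N)]
     = (2π N)^(8/2) / sqrt(2π·8N) · (N/(8N))^(8N)
     = (2π N)^((8−1)/2) / sqrt(8) · 8^(−8N).
Since 8^8 > 1, the factor 8^(−8N) decays exponentially, so the ratio → 0. Substituting N = 21n gives the stated form.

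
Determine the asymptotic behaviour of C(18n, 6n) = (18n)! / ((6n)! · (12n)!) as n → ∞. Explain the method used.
C(18n, 6n) ~ (27/4)^(6n) · sqrt(3/(4π·6n))

Write N = 6n. Apply Stirling to each factorial:
  (3N)! ~ sqrt(2π·3N) · (3N/e)^(3N),
  N! ~ sqrt(2π N) · (N/e)^N,
  (2N)! ~ sqrt(2π·2N) · (2N/e)^(2N).
The exponential factors combine to (3N)^(3N) / (N^N · (2N)^(2N)) = 3^(3N)/2^(2N) = (3^3/2^2)^N = (27/4)^N.
The square-root prefactors combine to sqrt(2π·3N) / (sqrt(2π N)·sqrt(2π·2N)) = sqrt(3 / (2π·2·N)) = sqrt(3/(4π·6n)).
Substituting N = 6n: C(18n, 6n) ~ (27/4)^(6n) · sqrt(3/(4π·6n)).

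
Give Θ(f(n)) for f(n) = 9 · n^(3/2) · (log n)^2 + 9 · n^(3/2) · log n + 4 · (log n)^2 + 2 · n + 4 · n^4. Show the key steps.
f(n) ∈ Θ(n^4)

Compare the terms by growth order. For large n, n^a · (log n)^b dominates n^a' · (log n)^b' iff a > a', or (a = a' and b > b'). Ranking the 5 terms shows the dominant one is 4 · n^4. Hence f(n) ∈ Θ(n^4).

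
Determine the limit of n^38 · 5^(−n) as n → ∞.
lim = 0

Exponentials with base > 1 dominate every fixed polynomial: for any fixed c, n^c / 5^n → 0 as n → ∞ (e.g. by the ratio test, or by writing 5^n = e^(n ln 5) and noting e^(n ln 5) / n^c → ∞). Hence n^38 · 5^(−n) = n^38 / 5^n → 0.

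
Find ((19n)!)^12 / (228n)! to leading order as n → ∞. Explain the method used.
((19n)!)^12/(228n)! ~ ((2π·19n)^(11/2) / sqrt(12)) · 12^(−12·19n)  →  0

Write N = 19n. Stirling: N! ~ sqrt(2π N)(N/e)^N and (12N)! ~ sqrt(2π·12N)·(12N/e)^(12N).
  (N!)^12/(12N)! ~ (2π N)^(12/2) (N/e)^(12N) / [sqrt(2π·12N) (12N/e)^(12N)]
     = (2π N)^(12/2) / sqrt(2π·12N) · (N/(12N))^(12N)
     = (2π N)^((12−1)/2) / sqrt(12) · 12^(−12N).
Since 12^12 > 1, the factor 12^(−12N) decays exponentially, so the ratio → 0. Substituting N = 19n gives the stated form.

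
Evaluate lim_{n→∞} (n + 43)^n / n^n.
lim = e^43

Rewrite as (1 + 43/n)^(n). By the standard limit (1 + x/n)^n → e^x, we have (1 + 43/n)^n → e^43, and raising to the 1st power gives e^43.
More precisely, ln[(1 + 43/n)^(n)] = n · ln(1 + 43/n) = n · (43/n + O(1/n^2)) = 43 + O(1/n) → 43.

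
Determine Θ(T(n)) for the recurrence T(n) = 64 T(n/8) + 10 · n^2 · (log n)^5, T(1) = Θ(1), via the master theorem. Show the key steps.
T(n) = Θ(n^2 · (log n)^6)

Here log_8 64 = 2 and f(n) = 10 · n^2 · (log n)^5 = Θ(n^(log_8 64) · (log n)^5). This is the extended Case 2 of the master theorem (f matches the critical exponent up to log factors), giving T(n) = Θ(n^(log_8 64) · (log n)^(5+1)) = Θ(n^2 · (log n)^6).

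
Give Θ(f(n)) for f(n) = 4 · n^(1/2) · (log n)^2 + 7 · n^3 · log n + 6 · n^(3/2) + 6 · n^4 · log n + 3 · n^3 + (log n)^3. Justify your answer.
f(n) ∈ Θ(n^4 · log n)

Compare the terms by growth order. For large n, n^a · (log n)^b dominates n^a' · (log n)^b' iff a > a', or (a = a' and b > b'). Ranking the 6 terms shows the dominant one is 6 · n^4 · log n. Hence f(n) ∈ Θ(n^4 · log n).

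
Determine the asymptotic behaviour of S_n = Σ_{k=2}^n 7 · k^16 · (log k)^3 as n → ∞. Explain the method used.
S_n ~ 7 · n^17 · (log n)^3 / 17

By integral comparison, S_n = ∫_1^n 7 · x^16 · (log x)^3 dx + O(n^16 · (log n)^3). For the integral, the leading term of ∫_1^n x^16 (log x)^3 dx is n^17/17 · (log n)^3 (by repeated integration by parts; each step lowers the log-exponent and produces a relatively O(1/log n) correction). Hence S_n ~ 7 · n^17 · (log n)^3 / 17.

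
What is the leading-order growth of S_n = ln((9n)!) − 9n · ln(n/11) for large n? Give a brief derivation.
S_n ~ 9n · (ln 99 − 1) + O(ln n)

Stirling: ln((9n)!) = 9n ln(9n) − 9n + O(ln n).
  S_n = 9n ln(9n) − 9n − 9n ln(n/11) + O(ln n)
      = 9n ln(9n) − 9n ln n + 9n ln 11 − 9n + O(ln n)
      = 9n ln 9 + 9n ln 11 − 9n + O(ln n)
      = 9n (ln 99 − 1) + O(ln n).
Numerically ln(99) − 1 ≈ 3.5951.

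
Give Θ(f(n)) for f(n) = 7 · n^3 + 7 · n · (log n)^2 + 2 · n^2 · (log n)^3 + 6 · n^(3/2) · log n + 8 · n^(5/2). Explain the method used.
f(n) ∈ Θ(n^3)

Compare the terms by growth order. For large n, n^a · (log n)^b dominates n^a' · (log n)^b' iff a > a', or (a = a' and b > b'). Ranking the 5 terms shows the dominant one is 7 · n^3. Hence f(n) ∈ Θ(n^3).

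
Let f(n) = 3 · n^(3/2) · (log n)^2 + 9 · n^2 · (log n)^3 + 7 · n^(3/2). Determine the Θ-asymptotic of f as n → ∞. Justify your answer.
f(n) ∈ Θ(n^2 · (log n)^3)

Compare the terms by growth order. For large n, n^a · (log n)^b dominates n^a' · (log n)^b' iff a > a', or (a = a' and b > b'). Ranking the 3 terms shows the dominant one is 9 · n^2 · (log n)^3. Hence f(n) ∈ Θ(n^2 · (log n)^3).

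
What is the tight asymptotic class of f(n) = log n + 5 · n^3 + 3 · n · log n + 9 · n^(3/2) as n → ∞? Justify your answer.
f(n) ∈ Θ(n^3)

Compare the terms by growth order. For large n, n^a · (log n)^b dominates n^a' · (log n)^b' iff a > a', or (a = a' and b > b'). Ranking the 4 terms shows the dominant one is 5 · n^3. Hence f(n) ∈ Θ(n^3).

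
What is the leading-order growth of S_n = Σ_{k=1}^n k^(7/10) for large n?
S_n ~ (10/17) · n^(17/10)

Integral comparison: Σ_{k=1}^n k^(7/10) = ∫_0^n x^(7/10) dx + O(n^(7/10)). The integral is n^(1 + 7/10) / (1 + 7/10) = n^((7+10)/10) / ((7+10)/10) = (10/17) · n^(17/10).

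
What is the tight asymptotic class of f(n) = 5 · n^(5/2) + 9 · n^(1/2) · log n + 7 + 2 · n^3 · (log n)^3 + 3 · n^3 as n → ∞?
f(n) ∈ Θ(n^3 · (log n)^3)

Compare the terms by growth order. For large n, n^a · (log n)^b dominates n^a' · (log n)^b' iff a > a', or (a = a' and b > b'). Ranking the 5 terms shows the dominant one is 2 · n^3 · (log n)^3. Hence f(n) ∈ Θ(n^3 · (log n)^3).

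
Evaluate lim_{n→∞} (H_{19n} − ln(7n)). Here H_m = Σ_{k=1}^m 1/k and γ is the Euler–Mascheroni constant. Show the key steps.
lim = ln(19/7) + γ

By Euler-Maclaurin, H_m = ln m + γ + O(1/m). So
  H_{19n} − ln(7n) = ln(19n) + γ − ln(7n) + O(1/n)
                       = ln(19/7) + γ + O(1/n).
Hence the limit is ln(19/7) + γ.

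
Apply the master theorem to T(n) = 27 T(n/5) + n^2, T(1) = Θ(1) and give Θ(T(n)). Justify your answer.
T(n) = Θ(n^(log_5 27))

Master theorem: compare f(n) = n^2 to n^(log_5 27) where log_5 27 ≈ 2.048. Since 2 < log_5 27, we have f(n) = O(n^(log_5 27 − ε)) for some ε > 0 — Case 1. Hence T(n) = Θ(n^(log_5 27)).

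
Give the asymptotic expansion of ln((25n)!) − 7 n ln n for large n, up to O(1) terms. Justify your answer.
ln((25n)!) − 7 n ln n = 18 n ln n + 25(ln 25 − 1) n + (1/2) ln(2π·25n) + O(1/n)

Stirling: ln((25n)!) = 25n ln(25n) − 25n + (1/2) ln(2π·25n) + O(1/n).
Expand 25n ln(25n) = 25n (ln n + ln 25) = 25n ln n + 25n ln 25.
Subtract 7n ln n: leading term is (25 − 7) n ln n = 18 n ln n. The next term is 25n ln 25 − 25n = 25(ln 25 − 1) n. Then the (1/2) ln(2π·25n) correction.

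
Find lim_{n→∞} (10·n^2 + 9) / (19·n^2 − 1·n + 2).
lim = 10/19

For large n the leading n^2 terms dominate both numerator and denominator. Dividing top and bottom by n^2, every other term tends to 0, leaving 10/19.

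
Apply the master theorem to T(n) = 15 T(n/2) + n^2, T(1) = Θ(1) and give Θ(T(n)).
T(n) = Θ(n^(log_2 15))

Master theorem: compare f(n) = n^2 to n^(log_2 15) where log_2 15 ≈ 3.907. Since 2 < log_2 15, we have f(n) = O(n^(log_2 15 − ε)) for some ε > 0 — Case 1. Hence T(n) = Θ(n^(log_2 15)).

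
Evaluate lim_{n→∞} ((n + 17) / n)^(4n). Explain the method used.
lim = e^68

Rewrite as (1 + 17/n)^(4n). By the standard limit (1 + x/n)^n → e^x, we have (1 + 17/n)^n → e^17, and raising to the 4th power gives e^68.
More precisely, ln[(1 + 17/n)^(4n)] = 4n · ln(1 + 17/n) = 4n · (17/n + O(1/n^2)) = 68 + O(1/n) → 68.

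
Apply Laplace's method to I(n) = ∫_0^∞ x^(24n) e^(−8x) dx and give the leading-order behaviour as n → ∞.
I(n) ~ (sqrt(2π·24n) / 8) · (24n/(8e))^(24n)

Write the integrand as exp(24n ln x − 8x) and set f(x) = 24n ln x − 8x. Then f'(x) = 24n/x − 8 = 0 at x* = 24n/8, and f''(x*) = −24n/x*^2 = −8^2/(24n). Laplace's method (interior maximum) gives
  I(n) ~ e^(f(x*)) · sqrt(2π / |f''(x*)|)
        = exp(24n ln(24n/8) − 24n) · sqrt(2π · 24n / 8^2)
        = (24n/8)^(24n) e^(−24n) · sqrt(2π·24n) / 8
        = (sqrt(2π·24n) / 8) · (24n/(8e))^(24n).
This matches Γ(24n+1)/8^(24n+1) with Stirling applied to Γ.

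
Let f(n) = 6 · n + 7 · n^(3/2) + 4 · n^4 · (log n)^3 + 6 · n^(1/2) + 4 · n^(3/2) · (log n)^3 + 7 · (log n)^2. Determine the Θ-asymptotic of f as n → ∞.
f(n) ∈ Θ(n^4 · (log n)^3)

Compare the terms by growth order. For large n, n^a · (log n)^b dominates n^a' · (log n)^b' iff a > a', or (a = a' and b > b'). Ranking the 6 terms shows the dominant one is 4 · n^4 · (log n)^3. Hence f(n) ∈ Θ(n^4 · (log n)^3).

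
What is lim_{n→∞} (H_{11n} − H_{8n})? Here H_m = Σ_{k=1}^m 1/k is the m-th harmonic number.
lim = ln(11/8)

Euler-Maclaurin gives H_m = ln m + γ + 1/(2m) + O(1/m^2). The γ and O(1/m) terms cancel in the difference:
  H_{11n} − H_{8n} = ln(11n) − ln(8n) + O(1/n) = ln(11/8) + O(1/n).
Hence the limit is ln(11/8).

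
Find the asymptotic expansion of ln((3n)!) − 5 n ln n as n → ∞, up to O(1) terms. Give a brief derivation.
ln((3n)!) − 5 n ln n = −2 n ln n + 3(ln 3 − 1) n + (1/2) ln(2π·3n) + O(1/n)

Stirling: ln((3n)!) = 3n ln(3n) − 3n + (1/2) ln(2π·3n) + O(1/n).
Expand 3n ln(3n) = 3n (ln n + ln 3) = 3n ln n + 3n ln 3.
Subtract 5n ln n: leading term is (3 − 5) n ln n = −2 n ln n. The next term is 3n ln 3 − 3n = 3(ln 3 − 1) n. Then the (1/2) ln(2π·3n) correction.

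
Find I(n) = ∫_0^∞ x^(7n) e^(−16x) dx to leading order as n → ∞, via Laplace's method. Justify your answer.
I(n) ~ (sqrt(2π·7n) / 16) · (7n/(16e))^(7n)

Write the integrand as exp(7n ln x − 16x) and set f(x) = 7n ln x − 16x. Then f'(x) = 7n/x − 16 = 0 at x* = 7n/16, and f''(x*) = −7n/x*^2 = −16^2/(7n). Laplace's method (interior maximum) gives
  I(n) ~ e^(f(x*)) · sqrt(2π / |f''(x*)|)
        = exp(7n ln(7n/16) − 7n) · sqrt(2π · 7n / 16^2)
        = (7n/16)^(7n) e^(−7n) · sqrt(2π·7n) / 16
        = (sqrt(2π·7n) / 16) · (7n/(16e))^(7n).
This matches Γ(7n+1)/16^(7n+1) with Stirling applied to Γ.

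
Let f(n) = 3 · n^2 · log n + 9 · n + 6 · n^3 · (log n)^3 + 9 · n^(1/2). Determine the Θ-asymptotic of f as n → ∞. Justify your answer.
f(n) ∈ Θ(n^3 · (log n)^3)

Compare the terms by growth order. For large n, n^a · (log n)^b dominates n^a' · (log n)^b' iff a > a', or (a = a' and b > b'). Ranking the 4 terms shows the dominant one is 6 · n^3 · (log n)^3. Hence f(n) ∈ Θ(n^3 · (log n)^3).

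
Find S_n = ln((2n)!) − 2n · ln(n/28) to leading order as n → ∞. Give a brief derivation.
S_n ~ 2n · (ln 56 − 1) + O(ln n)

Stirling: ln((2n)!) = 2n ln(2n) − 2n + O(ln n).
  S_n = 2n ln(2n) − 2n − 2n ln(n/28) + O(ln n)
      = 2n ln(2n) − 2n ln n + 2n ln 28 − 2n + O(ln n)
      = 2n ln 2 + 2n ln 28 − 2n + O(ln n)
      = 2n (ln 56 − 1) + O(ln n).
Numerically ln(56) − 1 ≈ 3.0254.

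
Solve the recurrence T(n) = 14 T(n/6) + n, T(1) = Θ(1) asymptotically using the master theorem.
T(n) = Θ(n^(log_6 14))

Master theorem: compare f(n) = n to n^(log_6 14) where log_6 14 ≈ 1.473. Since 1 < log_6 14, we have f(n) = O(n^(log_6 14 − ε)) for some ε > 0 — Case 1. Hence T(n) = Θ(n^(log_6 14)).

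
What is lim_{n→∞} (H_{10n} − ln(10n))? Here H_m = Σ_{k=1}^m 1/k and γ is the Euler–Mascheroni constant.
lim = γ

By Euler-Maclaurin, H_m = ln m + γ + O(1/m). So
  H_{10n} − ln(10n) = ln(10n) + γ − ln(10n) + O(1/n)
                       = ln(10/10) + γ + O(1/n).
Hence the limit is γ (since ln 1 = 0).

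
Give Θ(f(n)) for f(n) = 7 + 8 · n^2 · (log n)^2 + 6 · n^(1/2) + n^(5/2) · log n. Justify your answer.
f(n) ∈ Θ(n^(5/2) · log n)

Compare the terms by growth order. For large n, n^a · (log n)^b dominates n^a' · (log n)^b' iff a > a', or (a = a' and b > b'). Ranking the 4 terms shows the dominant one is n^(5/2) · log n. Hence f(n) ∈ Θ(n^(5/2) · log n).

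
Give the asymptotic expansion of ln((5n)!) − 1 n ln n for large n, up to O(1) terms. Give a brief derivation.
ln((5n)!) − 1 n ln n = 4 n ln n + 5(ln 5 − 1) n + (1/2) ln(2π·5n) + O(1/n)

Stirling: ln((5n)!) = 5n ln(5n) − 5n + (1/2) ln(2π·5n) + O(1/n).
Expand 5n ln(5n) = 5n (ln n + ln 5) = 5n ln n + 5n ln 5.
Subtract 1n ln n: leading term is (5 − 1) n ln n = 4 n ln n. The next term is 5n ln 5 − 5n = 5(ln 5 − 1) n. Then the (1/2) ln(2π·5n) correction.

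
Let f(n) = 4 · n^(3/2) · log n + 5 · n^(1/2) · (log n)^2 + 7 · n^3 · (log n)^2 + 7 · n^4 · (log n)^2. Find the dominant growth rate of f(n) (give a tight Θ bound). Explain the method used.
f(n) ∈ Θ(n^4 · (log n)^2)

Compare the terms by growth order. For large n, n^a · (log n)^b dominates n^a' · (log n)^b' iff a > a', or (a = a' and b > b'). Ranking the 4 terms shows the dominant one is 7 · n^4 · (log n)^2. Hence f(n) ∈ Θ(n^4 · (log n)^2).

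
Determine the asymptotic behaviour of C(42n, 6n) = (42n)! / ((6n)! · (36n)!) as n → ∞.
C(42n, 6n) ~ (823543/46656)^(6n) · sqrt(7/(12π·6n))

Write N = 6n. Apply Stirling to each factorial:
  (7N)! ~ sqrt(2π·7N) · (7N/e)^(7N),
  N! ~ sqrt(2π N) · (N/e)^N,
  (6N)! ~ sqrt(2π·6N) · (6N/e)^(6N).
The exponential factors combine to (7N)^(7N) / (N^N · (6N)^(6N)) = 7^(7N)/6^(6N) = (7^7/6^6)^N = (823543/46656)^N.
The square-root prefactors combine to sqrt(2π·7N) / (sqrt(2π N)·sqrt(2π·6N)) = sqrt(7 / (2π·6·N)) = sqrt(7/(12π·6n)).
Substituting N = 6n: C(42n, 6n) ~ (823543/46656)^(6n) · sqrt(7/(12π·6n)).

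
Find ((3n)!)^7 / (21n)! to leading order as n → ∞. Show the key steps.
((3n)!)^7/(21n)! ~ ((2π·3n)^(6/2) / sqrt(7)) · 7^(−7·3n)  →  0

Write N = 3n. Stirling: N! ~ sqrt(2π N)(N/e)^N and (7N)! ~ sqrt(2π·7N)·(7N/e)^(7N).
  (N!)^7/(7N)! ~ (2π N)^(7/2) (N/e)^(7N) / [sqrt(2π·7N) (7N/e)^(7N)]
     = (2π N)^(7/2) / sqrt(2π·7N) · (N/(7N))^(7N)
     = (2π N)^((7−1)/2) / sqrt(7) · 7^(−7N).
Since 7^7 > 1, the factor 7^(−7N) decays exponentially, so the ratio → 0. Substituting N = 3n gives the stated form.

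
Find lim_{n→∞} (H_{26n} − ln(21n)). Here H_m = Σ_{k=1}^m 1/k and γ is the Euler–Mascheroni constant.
lim = ln(26/21) + γ

By Euler-Maclaurin, H_m = ln m + γ + O(1/m). So
  H_{26n} − ln(21n) = ln(26n) + γ − ln(21n) + O(1/n)
                       = ln(26/21) + γ + O(1/n).
Hence the limit is ln(26/21) + γ.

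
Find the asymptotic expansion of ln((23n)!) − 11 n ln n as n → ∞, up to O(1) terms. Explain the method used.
ln((23n)!) − 11 n ln n = 12 n ln n + 23(ln 23 − 1) n + (1/2) ln(2π·23n) + O(1/n)

Stirling: ln((23n)!) = 23n ln(23n) − 23n + (1/2) ln(2π·23n) + O(1/n).
Expand 23n ln(23n) = 23n (ln n + ln 23) = 23n ln n + 23n ln 23.
Subtract 11n ln n: leading term is (23 − 11) n ln n = 12 n ln n. The next term is 23n ln 23 − 23n = 23(ln 23 − 1) n. Then the (1/2) ln(2π·23n) correction.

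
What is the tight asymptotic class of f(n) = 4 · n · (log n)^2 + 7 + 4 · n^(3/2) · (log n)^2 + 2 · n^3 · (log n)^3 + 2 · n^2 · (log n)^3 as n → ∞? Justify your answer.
f(n) ∈ Θ(n^3 · (log n)^3)

Compare the terms by growth order. For large n, n^a · (log n)^b dominates n^a' · (log n)^b' iff a > a', or (a = a' and b > b'). Ranking the 5 terms shows the dominant one is 2 · n^3 · (log n)^3. Hence f(n) ∈ Θ(n^3 · (log n)^3).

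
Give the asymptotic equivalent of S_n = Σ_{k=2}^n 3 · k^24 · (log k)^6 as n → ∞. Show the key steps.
S_n ~ 3 · n^25 · (log n)^6 / 25

By integral comparison, S_n = ∫_1^n 3 · x^24 · (log x)^6 dx + O(n^24 · (log n)^6). For the integral, the leading term of ∫_1^n x^24 (log x)^6 dx is n^25/25 · (log n)^6 (by repeated integration by parts; each step lowers the log-exponent and produces a relatively O(1/log n) correction). Hence S_n ~ 3 · n^25 · (log n)^6 / 25.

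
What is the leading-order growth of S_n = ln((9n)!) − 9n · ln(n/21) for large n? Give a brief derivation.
S_n ~ 9n · (ln 189 − 1) + O(ln n)

Stirling: ln((9n)!) = 9n ln(9n) − 9n + O(ln n).
  S_n = 9n ln(9n) − 9n − 9n ln(n/21) + O(ln n)
      = 9n ln(9n) − 9n ln n + 9n ln 21 − 9n + O(ln n)
      = 9n ln 9 + 9n ln 21 − 9n + O(ln n)
      = 9n (ln 189 − 1) + O(ln n).
Numerically ln(189) − 1 ≈ 4.2417.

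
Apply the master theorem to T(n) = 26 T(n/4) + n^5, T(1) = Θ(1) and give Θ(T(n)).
T(n) = Θ(n^5)

log_4 26 ≈ 2.350. f(n) = n^5 dominates n^(log_4 26) since 5 > 2.350, and the regularity condition a·f(n/b) = 26·(n/4)^5 = (26/1024)·n^5 ≤ c·f(n) holds with c = 26/1024 ≈ 0.0254 < 1. So this is Case 3: T(n) = Θ(f(n)) = Θ(n^5).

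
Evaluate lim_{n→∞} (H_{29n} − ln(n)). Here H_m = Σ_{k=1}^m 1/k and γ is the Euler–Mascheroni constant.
lim = ln 29 + γ

By Euler-Maclaurin, H_m = ln m + γ + O(1/m). So
  H_{29n} − ln(n) = ln(29n) + γ − ln(n) + O(1/n)
                       = ln(29/1) + γ + O(1/n).
Hence the limit is ln(29/1) + γ.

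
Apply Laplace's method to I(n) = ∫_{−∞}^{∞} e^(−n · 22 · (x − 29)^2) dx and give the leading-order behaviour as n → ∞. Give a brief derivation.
I(n) = sqrt(π/(22n))

Here φ(x) = 22 · (x − 29)^2 has its unique minimum at x* = 29 with φ(x*) = 0 and φ''(x*) = 44. Laplace's method gives
  I(n) ~ e^(−n φ(x*)) · sqrt(2π / (n · φ''(x*))) = sqrt(2π / (44n)) = sqrt(π/(22n)).
This is exact: substituting u = (x − 29)·sqrt(22n) gives I(n) = (1/sqrt(22n)) ∫_{−∞}^{∞} e^(−u^2) du = sqrt(π/(22n)).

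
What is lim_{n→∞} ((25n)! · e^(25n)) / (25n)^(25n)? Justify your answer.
lim = ∞

Stirling: (25n)! ~ sqrt(2π·25n) · (25n/e)^(25n). Hence
  (25n)! · e^(25n) / (25n)^(25n) ~ sqrt(2π·25n) = sqrt(2π·25) · sqrt(n) → ∞.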